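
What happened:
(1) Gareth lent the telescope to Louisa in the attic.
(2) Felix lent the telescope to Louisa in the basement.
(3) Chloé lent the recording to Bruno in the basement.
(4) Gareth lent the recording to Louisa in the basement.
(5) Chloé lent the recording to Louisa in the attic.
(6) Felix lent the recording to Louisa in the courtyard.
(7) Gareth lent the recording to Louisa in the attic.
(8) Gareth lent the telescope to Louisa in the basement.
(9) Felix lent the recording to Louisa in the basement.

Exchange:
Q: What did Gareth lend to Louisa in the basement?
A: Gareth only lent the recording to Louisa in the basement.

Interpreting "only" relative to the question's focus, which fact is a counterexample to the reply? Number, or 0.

8

The question "What did ...?" targets the thing, so in the reply the focus falls on "the recording".
"Only" then excludes alternative things while the background — agent = Gareth, recipient = Louisa, setting = in the basement — is held fixed.
Fact (8) keeps agent = Gareth, recipient = Louisa, setting = in the basement but has thing = the telescope; that refutes the reply.
(Fact (7) would refute a reading with focus on the setting — but that is not what the question asks.)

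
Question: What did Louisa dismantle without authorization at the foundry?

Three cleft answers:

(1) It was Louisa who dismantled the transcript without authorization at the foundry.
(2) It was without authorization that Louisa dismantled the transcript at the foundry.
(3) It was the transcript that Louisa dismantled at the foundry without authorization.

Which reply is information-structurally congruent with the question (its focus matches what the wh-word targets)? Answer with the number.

3

The question word "what" targets the direct object.
Option (1) clefts "Louisa" — the subject (agent), not what was asked.
Option (2) clefts "without authorization" — the manner, not what was asked.
Option (3) clefts "the transcript" — that matches what the question asks about.
So the congruent reply is (3).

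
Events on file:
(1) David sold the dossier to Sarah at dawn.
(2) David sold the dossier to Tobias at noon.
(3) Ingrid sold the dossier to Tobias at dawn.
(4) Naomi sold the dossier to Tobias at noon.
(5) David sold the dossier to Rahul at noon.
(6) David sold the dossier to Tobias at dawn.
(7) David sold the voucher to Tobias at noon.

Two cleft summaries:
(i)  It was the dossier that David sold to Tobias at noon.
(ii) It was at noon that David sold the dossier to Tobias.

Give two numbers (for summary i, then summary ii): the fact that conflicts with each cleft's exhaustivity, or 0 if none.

Summary (i) focuses "the dossier" (the thing); background David as agent and Tobias as recipient and at noon as setting. Fact (7) matches that background with thing = the voucher — refutes (i).
Summary (ii) focuses "at noon" (the setting); background David as agent and the dossier as thing and Tobias as recipient. Fact (6) matches that background with setting = at dawn — refutes (ii).

7, 6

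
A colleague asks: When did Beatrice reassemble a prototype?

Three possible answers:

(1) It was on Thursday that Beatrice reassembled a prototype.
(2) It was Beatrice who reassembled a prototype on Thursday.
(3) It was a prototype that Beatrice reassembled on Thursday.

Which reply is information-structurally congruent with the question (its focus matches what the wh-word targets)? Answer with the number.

The question word "when" targets the time.
Option (1) clefts "on Thursday" — that matches what the question asks about.
Option (2) clefts "Beatrice" — the subject (agent), not what was asked.
Option (3) clefts "a prototype" — the direct object, not what was asked.
So the congruent reply is (1).

1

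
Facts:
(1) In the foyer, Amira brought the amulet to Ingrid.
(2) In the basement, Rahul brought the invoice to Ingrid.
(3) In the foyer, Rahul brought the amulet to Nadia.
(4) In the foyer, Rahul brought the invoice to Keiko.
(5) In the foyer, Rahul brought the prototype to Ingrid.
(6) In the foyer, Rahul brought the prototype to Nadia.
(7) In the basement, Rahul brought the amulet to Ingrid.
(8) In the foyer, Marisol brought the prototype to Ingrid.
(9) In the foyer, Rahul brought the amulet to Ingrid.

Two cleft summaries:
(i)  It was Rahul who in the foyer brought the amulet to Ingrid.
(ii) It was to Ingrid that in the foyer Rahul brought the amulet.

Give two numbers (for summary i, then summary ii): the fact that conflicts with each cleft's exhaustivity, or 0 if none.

Summary (i) focuses "Rahul" (the agent); background thing = the amulet, recipient = Ingrid, setting = in the foyer. Fact (1) matches that background with agent = Amira — refutes (i).
Summary (ii) focuses "Ingrid" (the recipient); background agent = Rahul, thing = the amulet, setting = in the foyer. Fact (3) matches that background with recipient = Nadia — refutes (ii).

1, 3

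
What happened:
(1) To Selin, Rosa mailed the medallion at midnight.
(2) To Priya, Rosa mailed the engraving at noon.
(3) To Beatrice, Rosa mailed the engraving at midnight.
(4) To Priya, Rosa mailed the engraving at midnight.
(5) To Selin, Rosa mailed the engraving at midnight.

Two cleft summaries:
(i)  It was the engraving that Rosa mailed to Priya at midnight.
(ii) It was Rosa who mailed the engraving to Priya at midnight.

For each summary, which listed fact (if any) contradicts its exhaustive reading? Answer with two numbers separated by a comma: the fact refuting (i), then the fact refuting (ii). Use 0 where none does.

0, 0

Summary (i) focuses "the engraving" (the thing); background agent = Rosa, recipient = Priya, setting = at midnight. No fact matches that background with a different thing, so 0.
Summary (ii) focuses "Rosa" (the agent); background thing = the engraving, recipient = Priya, setting = at midnight. No fact matches that background with a different agent, so 0.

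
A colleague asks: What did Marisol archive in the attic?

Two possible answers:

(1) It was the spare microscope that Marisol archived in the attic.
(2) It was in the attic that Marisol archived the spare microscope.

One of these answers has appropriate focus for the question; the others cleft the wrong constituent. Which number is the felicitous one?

The question word "what" targets the direct object.
Option (1) clefts "the spare microscope" — that matches what the question asks about.
Option (2) clefts "in the attic" — the location, not what was asked.
So the congruent reply is (1).

1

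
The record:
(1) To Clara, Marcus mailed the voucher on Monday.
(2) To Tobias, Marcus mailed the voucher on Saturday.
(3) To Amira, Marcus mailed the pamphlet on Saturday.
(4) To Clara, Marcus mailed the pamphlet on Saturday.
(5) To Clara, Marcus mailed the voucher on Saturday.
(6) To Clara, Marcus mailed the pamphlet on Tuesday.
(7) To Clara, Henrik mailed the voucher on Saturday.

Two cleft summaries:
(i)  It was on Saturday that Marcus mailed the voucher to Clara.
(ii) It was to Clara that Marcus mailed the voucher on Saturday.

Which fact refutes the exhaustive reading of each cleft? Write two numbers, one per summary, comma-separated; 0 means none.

1, 2

Summary (i) focuses "on Saturday" (the setting); background agent = Marcus, thing = the voucher, recipient = Clara. Fact (1) matches that background with setting = on Monday — refutes (i).
Summary (ii) focuses "Clara" (the recipient); background agent = Marcus, thing = the voucher, setting = on Saturday. Fact (2) matches that background with recipient = Tobias — refutes (ii).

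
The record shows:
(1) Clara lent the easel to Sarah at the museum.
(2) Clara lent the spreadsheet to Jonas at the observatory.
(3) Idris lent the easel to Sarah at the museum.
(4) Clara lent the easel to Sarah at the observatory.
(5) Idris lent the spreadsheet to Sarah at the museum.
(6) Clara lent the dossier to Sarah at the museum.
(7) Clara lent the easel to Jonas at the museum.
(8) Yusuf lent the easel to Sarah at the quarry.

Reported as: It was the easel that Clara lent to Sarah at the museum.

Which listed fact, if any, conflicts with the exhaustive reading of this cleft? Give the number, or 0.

6

The cleft puts "the easel" in focus and presupposes the open proposition with agent = Clara, recipient = Sarah, setting = at the museum.
The exhaustive reading says no other thing fits that background.
But fact (6) also has agent = Clara, recipient = Sarah, setting = at the museum, with thing = the dossier — so the exhaustive reading fails.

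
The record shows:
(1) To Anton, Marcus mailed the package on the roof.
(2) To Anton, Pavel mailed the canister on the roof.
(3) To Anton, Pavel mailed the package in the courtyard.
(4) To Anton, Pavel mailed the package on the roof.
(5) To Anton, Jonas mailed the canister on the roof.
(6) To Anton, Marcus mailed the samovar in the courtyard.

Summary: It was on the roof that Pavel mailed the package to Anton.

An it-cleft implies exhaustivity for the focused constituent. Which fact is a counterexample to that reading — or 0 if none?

3

Focus of the cleft: "on the roof" (the setting). Presupposed background: Pavel as agent and the package as thing and Anton as recipient.
Exhaustivity: on the roof is the only setting satisfying that background.
Fact (3) shares the background but with setting = in the courtyard; exhaustivity is violated.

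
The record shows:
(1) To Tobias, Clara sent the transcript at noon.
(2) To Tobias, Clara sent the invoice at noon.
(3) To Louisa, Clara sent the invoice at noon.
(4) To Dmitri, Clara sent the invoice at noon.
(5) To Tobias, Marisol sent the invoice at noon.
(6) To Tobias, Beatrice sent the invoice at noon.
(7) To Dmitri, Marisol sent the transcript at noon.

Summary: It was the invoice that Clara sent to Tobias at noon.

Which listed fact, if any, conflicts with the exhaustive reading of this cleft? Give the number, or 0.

The cleft puts "the invoice" in focus and presupposes the open proposition with Clara as agent and Tobias as recipient and at noon as setting.
The exhaustive reading says no other thing fits that background.
Fact (1) shares the background but with thing = the transcript; exhaustivity is violated.

1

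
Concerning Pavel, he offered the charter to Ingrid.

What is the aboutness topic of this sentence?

The construction explicitly marks "Pavel" as what the sentence is about — the topic.
The remainder of the clause is the comment (what is said about the topic).

Pavel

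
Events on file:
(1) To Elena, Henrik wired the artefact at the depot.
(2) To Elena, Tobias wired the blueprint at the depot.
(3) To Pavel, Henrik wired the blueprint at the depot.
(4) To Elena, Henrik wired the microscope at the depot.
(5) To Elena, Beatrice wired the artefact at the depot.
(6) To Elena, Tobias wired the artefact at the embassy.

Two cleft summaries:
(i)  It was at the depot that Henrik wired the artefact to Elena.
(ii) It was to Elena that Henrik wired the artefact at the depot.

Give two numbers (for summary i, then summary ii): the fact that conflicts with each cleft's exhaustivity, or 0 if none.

(i): focus "at the depot". No fact shares agent = Henrik, thing = the artefact, recipient = Elena with a different setting. 0.
(ii): focus "Elena". No fact shares agent = Henrik, thing = the artefact, setting = at the depot with a different recipient. 0.

0, 0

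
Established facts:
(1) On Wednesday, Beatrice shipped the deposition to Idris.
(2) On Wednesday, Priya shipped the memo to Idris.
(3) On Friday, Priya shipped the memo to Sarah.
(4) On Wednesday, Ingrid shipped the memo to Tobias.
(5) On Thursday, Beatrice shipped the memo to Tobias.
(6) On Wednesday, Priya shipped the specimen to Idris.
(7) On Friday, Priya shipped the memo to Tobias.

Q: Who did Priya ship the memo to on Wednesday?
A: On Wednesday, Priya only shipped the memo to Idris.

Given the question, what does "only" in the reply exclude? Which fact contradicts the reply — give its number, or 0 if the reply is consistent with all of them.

0

Answering "Who did ... to ...?" puts focus on the recipient — here, "Idris".
So "only" ranges over recipients; the rest (Priya as agent and the memo as thing and on Wednesday as setting) is presupposed.
No fact keeps Priya as agent and the memo as thing and on Wednesday as setting while changing the recipient; every other fact differs on something backgrounded. The reply stands.
(Fact (6) would refute a reading with focus on the thing — but that is not what the question asks.)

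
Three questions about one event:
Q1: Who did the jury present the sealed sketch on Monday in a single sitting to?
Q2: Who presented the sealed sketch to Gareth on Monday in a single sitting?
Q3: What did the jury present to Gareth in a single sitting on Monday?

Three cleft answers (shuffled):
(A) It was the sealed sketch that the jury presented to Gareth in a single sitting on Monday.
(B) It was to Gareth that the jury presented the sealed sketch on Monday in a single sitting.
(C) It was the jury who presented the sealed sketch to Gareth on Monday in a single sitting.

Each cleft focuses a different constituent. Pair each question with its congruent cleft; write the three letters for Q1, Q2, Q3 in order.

BCA

Q1 asks about the recipient; cleft (B) focuses "to Gareth", which is the recipient — so Q1 → B.
Q2 asks about the subject (agent); cleft (C) focuses "the jury", which is the subject (agent) — so Q2 → C.
Q3 asks about the direct object; cleft (A) focuses "the sealed sketch", which is the direct object — so Q3 → A.
Mapping: Q1→B, Q2→C, Q3→A.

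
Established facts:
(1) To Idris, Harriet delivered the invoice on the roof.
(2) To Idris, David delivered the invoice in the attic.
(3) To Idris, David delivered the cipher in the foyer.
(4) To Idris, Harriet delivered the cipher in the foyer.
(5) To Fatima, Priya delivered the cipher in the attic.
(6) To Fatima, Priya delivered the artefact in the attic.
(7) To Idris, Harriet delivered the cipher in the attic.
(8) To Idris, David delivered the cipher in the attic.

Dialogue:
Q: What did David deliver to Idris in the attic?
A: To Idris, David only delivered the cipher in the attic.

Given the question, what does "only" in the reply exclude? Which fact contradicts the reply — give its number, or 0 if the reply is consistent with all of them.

2

The question "What did ...?" targets the thing, so in the reply the focus falls on "the cipher".
So "only" ranges over things; the rest (agent = David, recipient = Idris, setting = in the attic) is presupposed.
Fact (2) keeps agent = David, recipient = Idris, setting = in the attic but has thing = the invoice; that refutes the reply.
(Fact (3) would refute a reading with focus on the setting — but that is not what the question asks.)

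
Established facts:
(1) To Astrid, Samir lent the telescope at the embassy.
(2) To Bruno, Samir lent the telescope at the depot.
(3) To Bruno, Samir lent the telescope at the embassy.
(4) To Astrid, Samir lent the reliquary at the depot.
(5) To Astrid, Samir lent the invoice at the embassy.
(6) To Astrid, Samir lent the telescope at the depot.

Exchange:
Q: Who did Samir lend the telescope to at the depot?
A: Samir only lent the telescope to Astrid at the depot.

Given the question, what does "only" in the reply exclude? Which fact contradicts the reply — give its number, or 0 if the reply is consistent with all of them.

The question "Who did ... to ...?" targets the recipient, so in the reply the focus falls on "Astrid".
So "only" ranges over recipients; the rest (agent = Samir, thing = the telescope, setting = at the depot) is presupposed.
Fact (2) shares the background with a different recipient (Bruno) — counterexample.
(Fact (1) would refute a reading with focus on the setting — but that is not what the question asks.)

2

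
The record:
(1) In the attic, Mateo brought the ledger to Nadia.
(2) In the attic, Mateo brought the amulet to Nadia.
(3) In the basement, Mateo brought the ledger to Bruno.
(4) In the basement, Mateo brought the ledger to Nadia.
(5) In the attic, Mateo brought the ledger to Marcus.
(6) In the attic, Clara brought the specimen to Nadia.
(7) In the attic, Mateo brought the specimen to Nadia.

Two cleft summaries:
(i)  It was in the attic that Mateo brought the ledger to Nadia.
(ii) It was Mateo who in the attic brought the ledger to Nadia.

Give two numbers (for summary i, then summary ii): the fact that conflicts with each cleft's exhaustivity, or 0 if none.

(i): focus "in the attic". Looking for Mateo as agent and the ledger as thing and Nadia as recipient with some other setting — fact (4) has in the basement there. Refuted.
(ii): focus "Mateo". No fact shares the ledger as thing and Nadia as recipient and in the attic as setting with a different agent. 0.

4, 0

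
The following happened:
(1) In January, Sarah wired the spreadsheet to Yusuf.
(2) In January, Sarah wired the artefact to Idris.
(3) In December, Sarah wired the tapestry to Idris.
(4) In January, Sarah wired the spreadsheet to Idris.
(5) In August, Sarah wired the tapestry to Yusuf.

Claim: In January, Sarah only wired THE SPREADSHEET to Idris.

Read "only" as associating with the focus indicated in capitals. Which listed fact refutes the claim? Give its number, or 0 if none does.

2

The capitals mark "the spreadsheet" as focus. So "only" rules out other things, with the rest (same agent, recipient, setting (Sarah / Idris / in January)) as background.
Fact (2) shares the background but differs in thing (the artefact) — a counterexample.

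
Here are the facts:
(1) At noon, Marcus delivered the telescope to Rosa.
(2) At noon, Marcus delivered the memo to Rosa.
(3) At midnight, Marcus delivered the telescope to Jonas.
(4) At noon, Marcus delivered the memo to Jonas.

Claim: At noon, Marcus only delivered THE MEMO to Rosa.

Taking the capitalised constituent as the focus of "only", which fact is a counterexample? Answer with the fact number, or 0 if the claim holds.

1

The capitals mark "the memo" as focus. So "only" rules out other things, with the rest (agent = Marcus, recipient = Rosa, setting = at noon) as background.
Fact (1) shares the background but differs in thing (the telescope) — a counterexample.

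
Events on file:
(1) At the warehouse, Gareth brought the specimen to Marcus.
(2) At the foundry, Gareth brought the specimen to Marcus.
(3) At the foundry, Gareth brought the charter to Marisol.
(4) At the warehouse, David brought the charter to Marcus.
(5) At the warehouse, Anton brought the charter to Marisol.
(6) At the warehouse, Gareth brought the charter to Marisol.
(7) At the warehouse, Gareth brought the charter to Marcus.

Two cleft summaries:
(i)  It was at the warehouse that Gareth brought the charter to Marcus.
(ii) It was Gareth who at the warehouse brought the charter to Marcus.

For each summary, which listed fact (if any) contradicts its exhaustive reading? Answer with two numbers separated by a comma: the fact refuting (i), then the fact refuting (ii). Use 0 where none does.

Summary (i) focuses "at the warehouse" (the setting); background agent = Gareth, thing = the charter, recipient = Marcus. No fact matches that background with a different setting, so 0.
Summary (ii) focuses "Gareth" (the agent); background thing = the charter, recipient = Marcus, setting = at the warehouse. Fact (4) matches that background with agent = David — refutes (ii).

0, 4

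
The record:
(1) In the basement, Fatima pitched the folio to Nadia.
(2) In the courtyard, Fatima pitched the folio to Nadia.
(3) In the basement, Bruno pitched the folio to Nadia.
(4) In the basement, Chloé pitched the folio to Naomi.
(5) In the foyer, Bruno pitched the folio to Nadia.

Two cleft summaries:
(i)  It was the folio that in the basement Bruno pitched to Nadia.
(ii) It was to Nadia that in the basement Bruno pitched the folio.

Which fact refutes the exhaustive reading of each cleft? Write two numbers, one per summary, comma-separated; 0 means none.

(i): focus "the folio". No fact shares agent = Bruno, recipient = Nadia, setting = in the basement with a different thing. 0.
(ii): focus "Nadia". No fact shares agent = Bruno, thing = the folio, setting = in the basement with a different recipient. 0.

0, 0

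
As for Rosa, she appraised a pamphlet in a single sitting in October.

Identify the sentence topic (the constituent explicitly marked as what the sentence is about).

Rosa

The construction explicitly marks "Rosa" as what the sentence is about — the topic.
The remainder of the clause is the comment (what is said about the topic).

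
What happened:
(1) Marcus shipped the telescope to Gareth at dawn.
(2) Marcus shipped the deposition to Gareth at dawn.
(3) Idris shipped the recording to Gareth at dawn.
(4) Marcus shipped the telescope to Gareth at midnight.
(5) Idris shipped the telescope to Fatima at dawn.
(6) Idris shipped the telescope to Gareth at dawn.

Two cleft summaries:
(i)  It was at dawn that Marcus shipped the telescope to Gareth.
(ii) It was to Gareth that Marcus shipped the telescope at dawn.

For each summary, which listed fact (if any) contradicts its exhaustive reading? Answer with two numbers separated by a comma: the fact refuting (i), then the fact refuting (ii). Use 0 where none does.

(i): focus "at dawn". Looking for agent = Marcus, thing = the telescope, recipient = Gareth with some other setting — fact (4) has at midnight there. Refuted.
(ii): focus "Gareth". No fact shares agent = Marcus, thing = the telescope, setting = at dawn with a different recipient. 0.

4, 0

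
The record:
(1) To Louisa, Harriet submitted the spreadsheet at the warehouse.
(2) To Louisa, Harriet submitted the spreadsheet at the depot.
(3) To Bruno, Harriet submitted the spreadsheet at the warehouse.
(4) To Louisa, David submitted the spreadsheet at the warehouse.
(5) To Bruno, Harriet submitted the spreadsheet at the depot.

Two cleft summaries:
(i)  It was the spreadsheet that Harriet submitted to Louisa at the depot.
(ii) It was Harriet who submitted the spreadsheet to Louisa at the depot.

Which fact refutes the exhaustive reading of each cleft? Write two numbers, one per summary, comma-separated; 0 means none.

0, 0

(i): focus "the spreadsheet". No fact shares same agent, recipient, setting (Harriet / Louisa / at the depot) with a different thing. 0.
(ii): focus "Harriet". No fact shares same thing, recipient, setting (the spreadsheet / Louisa / at the depot) with a different agent. 0.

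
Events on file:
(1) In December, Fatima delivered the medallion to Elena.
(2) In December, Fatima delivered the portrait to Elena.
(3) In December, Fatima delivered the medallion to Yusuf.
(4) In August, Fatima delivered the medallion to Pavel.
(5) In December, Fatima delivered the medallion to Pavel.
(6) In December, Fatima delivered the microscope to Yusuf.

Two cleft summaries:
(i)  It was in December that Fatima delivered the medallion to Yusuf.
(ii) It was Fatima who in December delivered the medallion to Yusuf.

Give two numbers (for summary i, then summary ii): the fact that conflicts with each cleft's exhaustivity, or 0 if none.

Summary (i) focuses "in December" (the setting); background Fatima as agent and the medallion as thing and Yusuf as recipient. No fact matches that background with a different setting, so 0.
Summary (ii) focuses "Fatima" (the agent); background the medallion as thing and Yusuf as recipient and in December as setting. No fact matches that background with a different agent, so 0.

0, 0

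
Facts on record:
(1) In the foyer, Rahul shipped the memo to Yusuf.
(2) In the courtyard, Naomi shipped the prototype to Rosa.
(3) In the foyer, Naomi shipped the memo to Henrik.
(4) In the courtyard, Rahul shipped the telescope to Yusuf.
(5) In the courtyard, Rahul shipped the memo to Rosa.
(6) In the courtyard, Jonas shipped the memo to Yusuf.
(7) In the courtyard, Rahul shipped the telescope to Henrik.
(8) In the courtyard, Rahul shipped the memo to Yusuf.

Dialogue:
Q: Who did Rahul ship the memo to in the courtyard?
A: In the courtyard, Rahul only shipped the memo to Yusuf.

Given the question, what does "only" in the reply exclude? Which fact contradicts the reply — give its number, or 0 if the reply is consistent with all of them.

The question "Who did ... to ...?" targets the recipient, so in the reply the focus falls on "Yusuf".
So "only" ranges over recipients; the rest (Rahul as agent and the memo as thing and in the courtyard as setting) is presupposed.
Fact (5) keeps Rahul as agent and the memo as thing and in the courtyard as setting but has recipient = Rosa; that refutes the reply.
(Fact (4) would refute a reading with focus on the thing — but that is not what the question asks.)

5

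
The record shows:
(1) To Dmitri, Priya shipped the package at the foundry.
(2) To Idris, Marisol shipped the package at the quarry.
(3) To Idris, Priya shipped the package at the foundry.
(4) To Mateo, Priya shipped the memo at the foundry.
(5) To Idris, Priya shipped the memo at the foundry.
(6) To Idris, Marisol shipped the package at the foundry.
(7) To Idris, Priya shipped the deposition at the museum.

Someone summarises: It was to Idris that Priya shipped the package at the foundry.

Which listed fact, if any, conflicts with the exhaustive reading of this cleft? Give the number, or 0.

The cleft puts "Idris" in focus and presupposes the open proposition with Priya as agent and the package as thing and at the foundry as setting.
The exhaustive reading says no other recipient fits that background.
Fact (1) shares the background but with recipient = Dmitri; exhaustivity is violated.

1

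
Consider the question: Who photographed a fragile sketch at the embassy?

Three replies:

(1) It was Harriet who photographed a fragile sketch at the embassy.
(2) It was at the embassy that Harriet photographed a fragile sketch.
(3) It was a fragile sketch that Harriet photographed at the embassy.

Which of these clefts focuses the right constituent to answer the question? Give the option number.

1

The question word "who" targets the subject (agent).
Option (1) clefts "Harriet" — that matches what the question asks about.
Option (2) clefts "at the embassy" — the location, not what was asked.
Option (3) clefts "a fragile sketch" — the direct object, not what was asked.
So the congruent reply is (1).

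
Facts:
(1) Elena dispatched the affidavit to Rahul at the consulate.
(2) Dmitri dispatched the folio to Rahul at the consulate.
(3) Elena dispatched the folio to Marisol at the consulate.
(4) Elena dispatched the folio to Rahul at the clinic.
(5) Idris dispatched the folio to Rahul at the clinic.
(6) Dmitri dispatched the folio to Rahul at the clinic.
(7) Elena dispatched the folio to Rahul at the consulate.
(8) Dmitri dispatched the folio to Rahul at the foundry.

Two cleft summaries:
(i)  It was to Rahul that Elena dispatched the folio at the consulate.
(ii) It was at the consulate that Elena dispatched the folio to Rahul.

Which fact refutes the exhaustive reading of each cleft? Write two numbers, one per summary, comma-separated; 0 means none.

3, 4

(i): focus "Rahul". Looking for Elena as agent and the folio as thing and at the consulate as setting with some other recipient — fact (3) has Marisol there. Refuted.
(ii): focus "at the consulate". Looking for Elena as agent and the folio as thing and Rahul as recipient with some other setting — fact (4) has at the clinic there. Refuted.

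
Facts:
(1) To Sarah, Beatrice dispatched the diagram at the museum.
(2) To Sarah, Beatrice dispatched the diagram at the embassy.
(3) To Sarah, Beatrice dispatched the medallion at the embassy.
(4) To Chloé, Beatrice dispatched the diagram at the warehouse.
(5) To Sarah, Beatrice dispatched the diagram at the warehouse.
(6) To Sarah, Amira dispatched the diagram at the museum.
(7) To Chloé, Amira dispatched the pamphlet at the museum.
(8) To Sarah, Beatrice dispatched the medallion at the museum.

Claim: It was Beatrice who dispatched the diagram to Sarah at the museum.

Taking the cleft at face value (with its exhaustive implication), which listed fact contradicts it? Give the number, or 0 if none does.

6

The cleft puts "Beatrice" in focus and presupposes the open proposition with the diagram as thing and Sarah as recipient and at the museum as setting.
The exhaustive reading says no other agent fits that background.
Fact (6) shares the background but with agent = Amira; exhaustivity is violated.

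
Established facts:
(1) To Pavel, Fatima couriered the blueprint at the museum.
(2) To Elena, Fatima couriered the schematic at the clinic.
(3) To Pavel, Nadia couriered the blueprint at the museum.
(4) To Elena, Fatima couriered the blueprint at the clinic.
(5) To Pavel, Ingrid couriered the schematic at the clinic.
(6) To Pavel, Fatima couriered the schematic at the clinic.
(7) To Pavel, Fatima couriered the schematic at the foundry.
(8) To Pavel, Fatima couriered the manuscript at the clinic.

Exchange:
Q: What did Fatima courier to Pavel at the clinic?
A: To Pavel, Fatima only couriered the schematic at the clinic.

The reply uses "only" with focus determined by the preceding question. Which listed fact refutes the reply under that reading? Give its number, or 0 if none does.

8

Answering "What did ...?" puts focus on the thing — here, "the schematic".
So "only" ranges over things; the rest (same agent, recipient, setting (Fatima / Pavel / at the clinic)) is presupposed.
Fact (8) keeps same agent, recipient, setting (Fatima / Pavel / at the clinic) but has thing = the manuscript; that refutes the reply.
(Fact (2) would refute a reading with focus on the recipient — but that is not what the question asks.)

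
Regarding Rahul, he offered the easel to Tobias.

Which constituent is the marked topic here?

The construction explicitly marks "Rahul" as what the sentence is about — the topic.
The remainder of the clause is the comment (what is said about the topic).

Rahul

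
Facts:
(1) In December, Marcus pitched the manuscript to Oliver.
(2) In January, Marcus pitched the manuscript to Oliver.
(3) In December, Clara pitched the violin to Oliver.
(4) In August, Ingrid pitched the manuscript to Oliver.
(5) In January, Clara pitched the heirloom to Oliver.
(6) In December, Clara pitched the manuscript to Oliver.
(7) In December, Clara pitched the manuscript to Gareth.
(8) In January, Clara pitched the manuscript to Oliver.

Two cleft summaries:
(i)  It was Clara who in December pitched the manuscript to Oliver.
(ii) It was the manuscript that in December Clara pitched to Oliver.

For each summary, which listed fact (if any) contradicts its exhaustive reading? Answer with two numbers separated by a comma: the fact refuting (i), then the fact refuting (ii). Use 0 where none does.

Summary (i) focuses "Clara" (the agent); background same thing, recipient, setting (the manuscript / Oliver / in December). Fact (1) matches that background with agent = Marcus — refutes (i).
Summary (ii) focuses "the manuscript" (the thing); background same agent, recipient, setting (Clara / Oliver / in December). Fact (3) matches that background with thing = the violin — refutes (ii).

1, 3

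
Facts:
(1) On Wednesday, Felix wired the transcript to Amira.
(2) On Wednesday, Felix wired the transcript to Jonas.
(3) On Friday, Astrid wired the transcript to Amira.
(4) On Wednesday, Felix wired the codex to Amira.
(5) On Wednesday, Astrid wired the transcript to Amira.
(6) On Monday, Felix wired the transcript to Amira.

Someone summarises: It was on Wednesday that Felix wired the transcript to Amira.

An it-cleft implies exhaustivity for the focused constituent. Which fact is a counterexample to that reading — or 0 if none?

6

The cleft puts "on Wednesday" in focus and presupposes the open proposition with Felix as agent and the transcript as thing and Amira as recipient.
Exhaustivity: on Wednesday is the only setting satisfying that background.
Fact (6) shares the background but with setting = on Monday; exhaustivity is violated.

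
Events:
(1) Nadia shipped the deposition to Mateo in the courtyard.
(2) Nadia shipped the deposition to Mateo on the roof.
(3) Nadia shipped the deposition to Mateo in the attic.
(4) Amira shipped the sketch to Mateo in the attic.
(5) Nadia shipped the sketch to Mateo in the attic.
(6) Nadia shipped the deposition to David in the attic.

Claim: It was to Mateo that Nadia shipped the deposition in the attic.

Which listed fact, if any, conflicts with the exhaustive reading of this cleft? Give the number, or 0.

6

Focus of the cleft: "Mateo" (the recipient). Presupposed background: Nadia as agent and the deposition as thing and in the attic as setting.
The exhaustive reading says no other recipient fits that background.
Fact (6) shares the background but with recipient = David; exhaustivity is violated.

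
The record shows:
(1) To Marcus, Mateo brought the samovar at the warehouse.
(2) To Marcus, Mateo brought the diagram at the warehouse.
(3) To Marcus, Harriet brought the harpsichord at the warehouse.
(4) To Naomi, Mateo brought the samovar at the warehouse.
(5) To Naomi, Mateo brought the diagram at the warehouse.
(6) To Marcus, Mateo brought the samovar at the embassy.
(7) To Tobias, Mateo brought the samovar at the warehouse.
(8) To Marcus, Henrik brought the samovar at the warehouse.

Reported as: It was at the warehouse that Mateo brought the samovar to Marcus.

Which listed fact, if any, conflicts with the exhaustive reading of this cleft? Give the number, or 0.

6

The cleft puts "at the warehouse" in focus and presupposes the open proposition with same agent, thing, recipient (Mateo / the samovar / Marcus).
Exhaustivity: at the warehouse is the only setting satisfying that background.
Fact (6) shares the background but with setting = at the embassy; exhaustivity is violated.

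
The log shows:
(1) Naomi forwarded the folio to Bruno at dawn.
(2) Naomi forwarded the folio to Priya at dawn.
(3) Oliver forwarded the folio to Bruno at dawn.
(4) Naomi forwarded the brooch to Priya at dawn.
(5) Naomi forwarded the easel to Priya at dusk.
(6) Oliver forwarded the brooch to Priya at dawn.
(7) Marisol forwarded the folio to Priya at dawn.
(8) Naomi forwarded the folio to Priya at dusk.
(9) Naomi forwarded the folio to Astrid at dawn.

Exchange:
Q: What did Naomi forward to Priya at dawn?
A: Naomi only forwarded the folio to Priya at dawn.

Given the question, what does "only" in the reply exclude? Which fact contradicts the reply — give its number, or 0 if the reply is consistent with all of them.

4

The question "What did ...?" targets the thing, so in the reply the focus falls on "the folio".
So "only" ranges over things; the rest (Naomi as agent and Priya as recipient and at dawn as setting) is presupposed.
Fact (4) shares the background with a different thing (the brooch) — counterexample.
(Fact (8) would refute a reading with focus on the setting — but that is not what the question asks.)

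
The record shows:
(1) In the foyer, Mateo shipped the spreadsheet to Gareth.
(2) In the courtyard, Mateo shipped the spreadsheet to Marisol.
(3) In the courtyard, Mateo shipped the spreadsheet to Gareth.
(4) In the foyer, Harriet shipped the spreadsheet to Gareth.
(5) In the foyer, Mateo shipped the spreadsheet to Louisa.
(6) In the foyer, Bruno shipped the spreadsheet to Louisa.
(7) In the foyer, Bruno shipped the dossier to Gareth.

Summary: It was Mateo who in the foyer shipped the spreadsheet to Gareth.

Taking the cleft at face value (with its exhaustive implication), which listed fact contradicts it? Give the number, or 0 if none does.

4

Focus of the cleft: "Mateo" (the agent). Presupposed background: same thing, recipient, setting (the spreadsheet / Gareth / in the foyer).
Exhaustivity: Mateo is the only agent satisfying that background.
But fact (4) also has same thing, recipient, setting (the spreadsheet / Gareth / in the foyer), with agent = Harriet — so the exhaustive reading fails.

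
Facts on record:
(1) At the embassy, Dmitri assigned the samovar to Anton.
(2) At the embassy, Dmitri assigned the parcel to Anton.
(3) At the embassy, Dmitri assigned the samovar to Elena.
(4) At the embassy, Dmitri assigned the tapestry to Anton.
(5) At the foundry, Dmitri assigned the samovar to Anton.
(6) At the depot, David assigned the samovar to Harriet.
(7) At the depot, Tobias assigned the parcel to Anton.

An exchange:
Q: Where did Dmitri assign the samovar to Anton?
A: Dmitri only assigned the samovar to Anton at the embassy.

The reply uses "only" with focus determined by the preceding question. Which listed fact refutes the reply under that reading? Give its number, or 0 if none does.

Answering "Where did ...?" puts focus on the setting — here, "at the embassy".
So "only" ranges over settings; the rest (Dmitri as agent and the samovar as thing and Anton as recipient) is presupposed.
Fact (5) shares the background with a different setting (at the foundry) — counterexample.
(Fact (2) would refute a reading with focus on the thing — but that is not what the question asks.)

5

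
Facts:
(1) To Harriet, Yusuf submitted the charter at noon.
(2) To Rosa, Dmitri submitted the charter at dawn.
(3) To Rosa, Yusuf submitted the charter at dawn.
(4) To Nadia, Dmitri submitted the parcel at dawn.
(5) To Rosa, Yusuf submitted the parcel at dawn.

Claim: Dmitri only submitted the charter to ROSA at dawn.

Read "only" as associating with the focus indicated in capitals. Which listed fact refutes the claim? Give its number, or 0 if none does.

Focus (in capitals) is "Rosa" — the recipient. "Only" excludes alternative recipients while holding fixed same agent, thing, setting (Dmitri / the charter / at dawn).
Every other fact changes something in the background, not just the recipient. Nothing refutes the claim.

0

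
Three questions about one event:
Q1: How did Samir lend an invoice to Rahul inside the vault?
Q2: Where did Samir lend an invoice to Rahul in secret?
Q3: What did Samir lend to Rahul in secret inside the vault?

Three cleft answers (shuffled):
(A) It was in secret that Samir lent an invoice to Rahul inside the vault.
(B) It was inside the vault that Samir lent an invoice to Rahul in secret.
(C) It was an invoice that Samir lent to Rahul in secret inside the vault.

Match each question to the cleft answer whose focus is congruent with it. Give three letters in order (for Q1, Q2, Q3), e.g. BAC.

ABC

Q1 asks about the manner; cleft (A) focuses "in secret", which is the manner — so Q1 → A.
Q2 asks about the location; cleft (B) focuses "inside the vault", which is the location — so Q2 → B.
Q3 asks about the direct object; cleft (C) focuses "an invoice", which is the direct object — so Q3 → C.
Mapping: Q1→A, Q2→B, Q3→C.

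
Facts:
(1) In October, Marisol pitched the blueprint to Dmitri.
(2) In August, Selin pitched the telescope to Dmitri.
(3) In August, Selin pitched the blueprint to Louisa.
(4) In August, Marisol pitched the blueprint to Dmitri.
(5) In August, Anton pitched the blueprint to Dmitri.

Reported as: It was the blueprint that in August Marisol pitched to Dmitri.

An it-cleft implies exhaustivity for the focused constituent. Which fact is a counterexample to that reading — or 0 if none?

The cleft puts "the blueprint" in focus and presupposes the open proposition with agent = Marisol, recipient = Dmitri, setting = in August.
Exhaustivity: the blueprint is the only thing satisfying that background.
Every other fact differs from the presupposition on some backgrounded slot, so none challenges the exhaustivity.

0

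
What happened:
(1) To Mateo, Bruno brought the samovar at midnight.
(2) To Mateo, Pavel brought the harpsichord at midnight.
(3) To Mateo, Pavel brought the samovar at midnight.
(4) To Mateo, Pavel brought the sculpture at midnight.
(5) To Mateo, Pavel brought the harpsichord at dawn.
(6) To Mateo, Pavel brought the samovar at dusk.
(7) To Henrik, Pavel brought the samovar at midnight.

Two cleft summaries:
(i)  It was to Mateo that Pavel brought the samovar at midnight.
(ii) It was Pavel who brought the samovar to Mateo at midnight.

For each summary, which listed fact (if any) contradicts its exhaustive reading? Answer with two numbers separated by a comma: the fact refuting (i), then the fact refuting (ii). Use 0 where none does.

7, 1

Summary (i) focuses "Mateo" (the recipient); background agent = Pavel, thing = the samovar, setting = at midnight. Fact (7) matches that background with recipient = Henrik — refutes (i).
Summary (ii) focuses "Pavel" (the agent); background thing = the samovar, recipient = Mateo, setting = at midnight. Fact (1) matches that background with agent = Bruno — refutes (ii).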